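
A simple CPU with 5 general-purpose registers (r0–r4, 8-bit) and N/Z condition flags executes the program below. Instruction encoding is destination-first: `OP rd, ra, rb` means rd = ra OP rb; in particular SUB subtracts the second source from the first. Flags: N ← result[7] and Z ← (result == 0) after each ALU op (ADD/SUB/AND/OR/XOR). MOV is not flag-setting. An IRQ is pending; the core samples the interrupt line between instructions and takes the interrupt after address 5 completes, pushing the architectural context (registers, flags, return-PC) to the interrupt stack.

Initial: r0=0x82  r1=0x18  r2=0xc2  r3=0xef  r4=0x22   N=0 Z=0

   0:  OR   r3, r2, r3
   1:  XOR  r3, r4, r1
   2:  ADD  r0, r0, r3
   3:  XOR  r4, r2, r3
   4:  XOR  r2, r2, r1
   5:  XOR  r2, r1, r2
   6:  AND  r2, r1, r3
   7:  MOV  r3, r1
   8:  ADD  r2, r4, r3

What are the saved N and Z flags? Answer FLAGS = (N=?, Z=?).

after  0: r0=0x82 r1=0x18 r2=0xc2 r3=0xef r4=0x22  N=1 Z=0
after  1: r0=0x82 r1=0x18 r2=0xc2 r3=0x3a r4=0x22  N=0 Z=0
after  2: r0=0xbc r1=0x18 r2=0xc2 r3=0x3a r4=0x22  N=1 Z=0
after  3: r0=0xbc r1=0x18 r2=0xc2 r3=0x3a r4=0xf8  N=1 Z=0
after  4: r0=0xbc r1=0x18 r2=0xda r3=0x3a r4=0xf8  N=1 Z=0
after  5: r0=0xbc r1=0x18 r2=0xc2 r3=0x3a r4=0xf8  N=1 Z=0
-- IRQ taken; context saved, return-PC = 6 --

FLAGS = (N=1, Z=0)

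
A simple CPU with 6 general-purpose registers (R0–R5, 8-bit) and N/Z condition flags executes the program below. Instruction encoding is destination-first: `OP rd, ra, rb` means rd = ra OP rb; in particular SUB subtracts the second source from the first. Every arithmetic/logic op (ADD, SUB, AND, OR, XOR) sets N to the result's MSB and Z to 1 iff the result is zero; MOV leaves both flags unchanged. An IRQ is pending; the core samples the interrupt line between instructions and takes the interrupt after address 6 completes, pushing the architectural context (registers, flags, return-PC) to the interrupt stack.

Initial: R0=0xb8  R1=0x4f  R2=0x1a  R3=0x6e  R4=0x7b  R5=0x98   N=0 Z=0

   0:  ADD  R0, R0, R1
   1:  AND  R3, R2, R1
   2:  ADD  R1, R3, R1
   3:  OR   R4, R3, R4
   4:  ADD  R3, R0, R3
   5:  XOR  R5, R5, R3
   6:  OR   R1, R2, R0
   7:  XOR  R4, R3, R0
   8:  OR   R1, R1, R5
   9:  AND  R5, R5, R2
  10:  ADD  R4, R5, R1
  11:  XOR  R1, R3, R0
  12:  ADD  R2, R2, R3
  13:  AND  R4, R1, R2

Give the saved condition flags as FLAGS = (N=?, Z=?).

FLAGS = (N=0, Z=0)

after  0: R0=0x07 R1=0x4f R2=0x1a R3=0x6e R4=0x7b R5=0x98  N=0 Z=0
after  1: R0=0x07 R1=0x4f R2=0x1a R3=0x0a R4=0x7b R5=0x98  N=0 Z=0
after  2: R0=0x07 R1=0x59 R2=0x1a R3=0x0a R4=0x7b R5=0x98  N=0 Z=0
after  3: R0=0x07 R1=0x59 R2=0x1a R3=0x0a R4=0x7b R5=0x98  N=0 Z=0
after  4: R0=0x07 R1=0x59 R2=0x1a R3=0x11 R4=0x7b R5=0x98  N=0 Z=0
after  5: R0=0x07 R1=0x59 R2=0x1a R3=0x11 R4=0x7b R5=0x89  N=1 Z=0
after  6: R0=0x07 R1=0x1f R2=0x1a R3=0x11 R4=0x7b R5=0x89  N=0 Z=0
-- IRQ taken; context saved, return-PC = 7 --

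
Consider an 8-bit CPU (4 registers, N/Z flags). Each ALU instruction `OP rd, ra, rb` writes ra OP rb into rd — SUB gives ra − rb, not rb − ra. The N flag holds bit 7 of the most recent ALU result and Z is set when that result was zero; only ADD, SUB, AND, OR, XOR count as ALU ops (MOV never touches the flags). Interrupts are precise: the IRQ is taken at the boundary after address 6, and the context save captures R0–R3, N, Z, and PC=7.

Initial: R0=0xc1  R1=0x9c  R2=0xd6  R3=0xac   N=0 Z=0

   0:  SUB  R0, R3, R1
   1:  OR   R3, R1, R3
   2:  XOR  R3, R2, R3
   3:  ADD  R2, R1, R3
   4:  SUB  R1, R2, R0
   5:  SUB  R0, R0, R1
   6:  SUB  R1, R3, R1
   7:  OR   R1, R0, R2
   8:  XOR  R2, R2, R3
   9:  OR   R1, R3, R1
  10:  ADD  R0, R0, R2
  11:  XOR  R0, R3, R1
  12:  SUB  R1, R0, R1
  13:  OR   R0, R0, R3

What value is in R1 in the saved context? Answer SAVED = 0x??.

SAVED = 0x74

after  0: R0=0x10 R1=0x9c R2=0xd6 R3=0xac  N=0 Z=0
after  1: R0=0x10 R1=0x9c R2=0xd6 R3=0xbc  N=1 Z=0
after  2: R0=0x10 R1=0x9c R2=0xd6 R3=0x6a  N=0 Z=0
after  3: R0=0x10 R1=0x9c R2=0x06 R3=0x6a  N=0 Z=0
after  4: R0=0x10 R1=0xf6 R2=0x06 R3=0x6a  N=1 Z=0
after  5: R0=0x1a R1=0xf6 R2=0x06 R3=0x6a  N=0 Z=0
after  6: R0=0x1a R1=0x74 R2=0x06 R3=0x6a  N=0 Z=0
-- IRQ taken; context saved, return-PC = 7 --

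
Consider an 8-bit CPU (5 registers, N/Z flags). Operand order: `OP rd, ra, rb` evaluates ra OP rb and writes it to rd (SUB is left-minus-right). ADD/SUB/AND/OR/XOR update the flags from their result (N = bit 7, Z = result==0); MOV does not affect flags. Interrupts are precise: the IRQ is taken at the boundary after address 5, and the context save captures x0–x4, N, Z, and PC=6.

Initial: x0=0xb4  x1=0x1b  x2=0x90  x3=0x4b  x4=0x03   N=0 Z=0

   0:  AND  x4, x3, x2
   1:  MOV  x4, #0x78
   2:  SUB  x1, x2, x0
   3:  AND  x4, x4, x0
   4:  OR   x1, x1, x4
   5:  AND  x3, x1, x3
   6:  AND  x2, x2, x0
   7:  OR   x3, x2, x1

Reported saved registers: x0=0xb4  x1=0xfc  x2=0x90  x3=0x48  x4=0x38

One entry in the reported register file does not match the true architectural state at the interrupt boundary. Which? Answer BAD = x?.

BAD = x4

after  0: x0=0xb4 x1=0x1b x2=0x90 x3=0x4b x4=0x00  N=0 Z=1
after  1: x0=0xb4 x1=0x1b x2=0x90 x3=0x4b x4=0x78  N=0 Z=1
after  2: x0=0xb4 x1=0xdc x2=0x90 x3=0x4b x4=0x78  N=1 Z=0
after  3: x0=0xb4 x1=0xdc x2=0x90 x3=0x4b x4=0x30  N=0 Z=0
after  4: x0=0xb4 x1=0xfc x2=0x90 x3=0x4b x4=0x30  N=1 Z=0
after  5: x0=0xb4 x1=0xfc x2=0x90 x3=0x48 x4=0x30  N=0 Z=0
-- IRQ taken; context saved, return-PC = 6 --
mismatch: x4: reported 0x38 vs actual 0x30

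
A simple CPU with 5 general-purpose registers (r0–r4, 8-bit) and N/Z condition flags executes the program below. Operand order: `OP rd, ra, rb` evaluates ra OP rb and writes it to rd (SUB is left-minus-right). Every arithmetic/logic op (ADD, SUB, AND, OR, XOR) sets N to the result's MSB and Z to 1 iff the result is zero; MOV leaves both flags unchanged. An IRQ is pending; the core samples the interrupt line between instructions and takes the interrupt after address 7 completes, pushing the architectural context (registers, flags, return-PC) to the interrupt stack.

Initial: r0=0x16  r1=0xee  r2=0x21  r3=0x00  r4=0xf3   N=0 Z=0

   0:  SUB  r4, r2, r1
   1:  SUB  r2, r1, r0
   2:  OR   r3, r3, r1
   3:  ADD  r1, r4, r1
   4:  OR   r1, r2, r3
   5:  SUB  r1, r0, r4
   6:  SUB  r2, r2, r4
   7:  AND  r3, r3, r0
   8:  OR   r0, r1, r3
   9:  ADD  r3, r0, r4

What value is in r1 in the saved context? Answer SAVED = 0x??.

after  0: r0=0x16 r1=0xee r2=0x21 r3=0x00 r4=0x33  N=0 Z=0
after  1: r0=0x16 r1=0xee r2=0xd8 r3=0x00 r4=0x33  N=1 Z=0
after  2: r0=0x16 r1=0xee r2=0xd8 r3=0xee r4=0x33  N=1 Z=0
after  3: r0=0x16 r1=0x21 r2=0xd8 r3=0xee r4=0x33  N=0 Z=0
after  4: r0=0x16 r1=0xfe r2=0xd8 r3=0xee r4=0x33  N=1 Z=0
after  5: r0=0x16 r1=0xe3 r2=0xd8 r3=0xee r4=0x33  N=1 Z=0
after  6: r0=0x16 r1=0xe3 r2=0xa5 r3=0xee r4=0x33  N=1 Z=0
after  7: r0=0x16 r1=0xe3 r2=0xa5 r3=0x06 r4=0x33  N=0 Z=0
-- IRQ taken; context saved, return-PC = 8 --

SAVED = 0xe3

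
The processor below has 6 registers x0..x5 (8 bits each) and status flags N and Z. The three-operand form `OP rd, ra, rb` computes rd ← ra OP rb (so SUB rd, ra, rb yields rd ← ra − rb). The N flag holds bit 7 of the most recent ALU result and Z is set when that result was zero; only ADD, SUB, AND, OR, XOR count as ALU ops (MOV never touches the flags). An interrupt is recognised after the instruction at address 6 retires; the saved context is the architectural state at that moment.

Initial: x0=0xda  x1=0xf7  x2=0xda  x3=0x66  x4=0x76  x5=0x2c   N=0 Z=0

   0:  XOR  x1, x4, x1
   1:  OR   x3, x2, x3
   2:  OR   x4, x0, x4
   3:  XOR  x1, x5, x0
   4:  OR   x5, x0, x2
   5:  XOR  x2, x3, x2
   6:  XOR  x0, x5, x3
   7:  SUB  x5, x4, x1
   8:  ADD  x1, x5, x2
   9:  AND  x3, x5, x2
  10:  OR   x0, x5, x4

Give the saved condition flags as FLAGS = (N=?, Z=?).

after  0: x0=0xda x1=0x81 x2=0xda x3=0x66 x4=0x76 x5=0x2c  N=1 Z=0
after  1: x0=0xda x1=0x81 x2=0xda x3=0xfe x4=0x76 x5=0x2c  N=1 Z=0
after  2: x0=0xda x1=0x81 x2=0xda x3=0xfe x4=0xfe x5=0x2c  N=1 Z=0
after  3: x0=0xda x1=0xf6 x2=0xda x3=0xfe x4=0xfe x5=0x2c  N=1 Z=0
after  4: x0=0xda x1=0xf6 x2=0xda x3=0xfe x4=0xfe x5=0xda  N=1 Z=0
after  5: x0=0xda x1=0xf6 x2=0x24 x3=0xfe x4=0xfe x5=0xda  N=0 Z=0
after  6: x0=0x24 x1=0xf6 x2=0x24 x3=0xfe x4=0xfe x5=0xda  N=0 Z=0
-- IRQ taken; context saved, return-PC = 7 --

FLAGS = (N=0, Z=0)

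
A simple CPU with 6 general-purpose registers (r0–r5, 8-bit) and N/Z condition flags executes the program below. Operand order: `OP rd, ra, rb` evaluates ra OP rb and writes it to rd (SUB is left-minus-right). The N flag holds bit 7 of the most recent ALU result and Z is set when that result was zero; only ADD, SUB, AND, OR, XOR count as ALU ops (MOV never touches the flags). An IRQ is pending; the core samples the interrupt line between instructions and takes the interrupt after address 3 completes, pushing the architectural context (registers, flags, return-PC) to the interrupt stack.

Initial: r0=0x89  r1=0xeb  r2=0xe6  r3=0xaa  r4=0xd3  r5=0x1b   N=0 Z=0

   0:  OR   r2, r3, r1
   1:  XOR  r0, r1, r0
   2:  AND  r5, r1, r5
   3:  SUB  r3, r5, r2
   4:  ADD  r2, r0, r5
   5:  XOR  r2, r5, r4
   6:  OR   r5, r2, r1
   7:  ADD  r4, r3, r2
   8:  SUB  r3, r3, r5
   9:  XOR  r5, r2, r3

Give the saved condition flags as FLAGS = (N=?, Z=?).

after  0: r0=0x89 r1=0xeb r2=0xeb r3=0xaa r4=0xd3 r5=0x1b  N=1 Z=0
after  1: r0=0x62 r1=0xeb r2=0xeb r3=0xaa r4=0xd3 r5=0x1b  N=0 Z=0
after  2: r0=0x62 r1=0xeb r2=0xeb r3=0xaa r4=0xd3 r5=0x0b  N=0 Z=0
after  3: r0=0x62 r1=0xeb r2=0xeb r3=0x20 r4=0xd3 r5=0x0b  N=0 Z=0
-- IRQ taken; context saved, return-PC = 4 --

FLAGS = (N=0, Z=0)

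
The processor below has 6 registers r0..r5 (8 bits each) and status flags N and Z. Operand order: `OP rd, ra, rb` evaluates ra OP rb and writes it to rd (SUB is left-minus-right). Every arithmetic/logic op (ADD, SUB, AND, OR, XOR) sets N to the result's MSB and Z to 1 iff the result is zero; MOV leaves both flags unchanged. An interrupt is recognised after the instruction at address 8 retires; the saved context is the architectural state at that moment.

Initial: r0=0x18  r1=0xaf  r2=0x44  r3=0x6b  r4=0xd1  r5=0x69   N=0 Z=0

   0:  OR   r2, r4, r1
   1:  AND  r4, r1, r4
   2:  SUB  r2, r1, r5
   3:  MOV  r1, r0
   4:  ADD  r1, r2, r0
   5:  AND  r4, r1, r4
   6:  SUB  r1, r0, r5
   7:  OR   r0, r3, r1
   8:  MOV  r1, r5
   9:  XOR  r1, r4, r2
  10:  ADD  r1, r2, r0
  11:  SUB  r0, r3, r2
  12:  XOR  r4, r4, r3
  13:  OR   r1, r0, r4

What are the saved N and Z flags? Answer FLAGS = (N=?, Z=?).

after  0: r0=0x18 r1=0xaf r2=0xff r3=0x6b r4=0xd1 r5=0x69  N=1 Z=0
after  1: r0=0x18 r1=0xaf r2=0xff r3=0x6b r4=0x81 r5=0x69  N=1 Z=0
after  2: r0=0x18 r1=0xaf r2=0x46 r3=0x6b r4=0x81 r5=0x69  N=0 Z=0
after  3: r0=0x18 r1=0x18 r2=0x46 r3=0x6b r4=0x81 r5=0x69  N=0 Z=0
after  4: r0=0x18 r1=0x5e r2=0x46 r3=0x6b r4=0x81 r5=0x69  N=0 Z=0
after  5: r0=0x18 r1=0x5e r2=0x46 r3=0x6b r4=0x00 r5=0x69  N=0 Z=1
after  6: r0=0x18 r1=0xaf r2=0x46 r3=0x6b r4=0x00 r5=0x69  N=1 Z=0
after  7: r0=0xef r1=0xaf r2=0x46 r3=0x6b r4=0x00 r5=0x69  N=1 Z=0
after  8: r0=0xef r1=0x69 r2=0x46 r3=0x6b r4=0x00 r5=0x69  N=1 Z=0
-- IRQ taken; context saved, return-PC = 9 --

FLAGS = (N=1, Z=0)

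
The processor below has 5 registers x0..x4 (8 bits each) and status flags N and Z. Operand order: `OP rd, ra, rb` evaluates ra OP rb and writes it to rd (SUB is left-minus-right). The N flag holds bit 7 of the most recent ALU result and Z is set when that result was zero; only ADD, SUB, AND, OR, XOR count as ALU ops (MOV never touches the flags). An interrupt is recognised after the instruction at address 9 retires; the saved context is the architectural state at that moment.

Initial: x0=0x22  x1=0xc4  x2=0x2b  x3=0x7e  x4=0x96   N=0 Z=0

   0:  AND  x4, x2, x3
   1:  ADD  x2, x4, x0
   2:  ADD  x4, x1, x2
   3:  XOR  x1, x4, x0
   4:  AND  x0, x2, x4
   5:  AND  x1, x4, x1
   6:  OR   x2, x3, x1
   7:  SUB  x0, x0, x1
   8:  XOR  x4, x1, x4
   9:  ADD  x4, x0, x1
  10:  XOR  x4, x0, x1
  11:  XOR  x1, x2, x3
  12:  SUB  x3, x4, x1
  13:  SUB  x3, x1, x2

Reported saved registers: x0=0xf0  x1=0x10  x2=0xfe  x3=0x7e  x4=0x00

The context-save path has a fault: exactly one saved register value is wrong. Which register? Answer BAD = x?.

BAD = x2

after  0: x0=0x22 x1=0xc4 x2=0x2b x3=0x7e x4=0x2a  N=0 Z=0
after  1: x0=0x22 x1=0xc4 x2=0x4c x3=0x7e x4=0x2a  N=0 Z=0
after  2: x0=0x22 x1=0xc4 x2=0x4c x3=0x7e x4=0x10  N=0 Z=0
after  3: x0=0x22 x1=0x32 x2=0x4c x3=0x7e x4=0x10  N=0 Z=0
after  4: x0=0x00 x1=0x32 x2=0x4c x3=0x7e x4=0x10  N=0 Z=1
after  5: x0=0x00 x1=0x10 x2=0x4c x3=0x7e x4=0x10  N=0 Z=0
after  6: x0=0x00 x1=0x10 x2=0x7e x3=0x7e x4=0x10  N=0 Z=0
after  7: x0=0xf0 x1=0x10 x2=0x7e x3=0x7e x4=0x10  N=1 Z=0
after  8: x0=0xf0 x1=0x10 x2=0x7e x3=0x7e x4=0x00  N=0 Z=1
after  9: x0=0xf0 x1=0x10 x2=0x7e x3=0x7e x4=0x00  N=0 Z=1
-- IRQ taken; context saved, return-PC = 10 --
mismatch: x2: reported 0xfe vs actual 0x7e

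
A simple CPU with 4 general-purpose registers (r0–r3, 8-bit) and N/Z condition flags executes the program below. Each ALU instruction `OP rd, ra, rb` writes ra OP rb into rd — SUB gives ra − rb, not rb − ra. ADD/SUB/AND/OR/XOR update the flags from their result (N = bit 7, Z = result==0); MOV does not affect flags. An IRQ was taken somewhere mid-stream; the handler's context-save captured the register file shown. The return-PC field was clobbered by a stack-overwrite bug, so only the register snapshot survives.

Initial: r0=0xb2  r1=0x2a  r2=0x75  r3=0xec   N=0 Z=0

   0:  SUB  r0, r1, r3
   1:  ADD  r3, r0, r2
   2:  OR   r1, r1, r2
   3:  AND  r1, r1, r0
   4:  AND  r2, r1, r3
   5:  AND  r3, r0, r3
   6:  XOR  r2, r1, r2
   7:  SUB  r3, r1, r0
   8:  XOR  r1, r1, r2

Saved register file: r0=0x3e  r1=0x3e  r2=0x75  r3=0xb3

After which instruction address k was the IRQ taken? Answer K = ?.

after  0: r0=0x3e r1=0x2a r2=0x75 r3=0xec  N=0 Z=0
after  1: r0=0x3e r1=0x2a r2=0x75 r3=0xb3  N=1 Z=0
after  2: r0=0x3e r1=0x7f r2=0x75 r3=0xb3  N=0 Z=0
after  3: r0=0x3e r1=0x3e r2=0x75 r3=0xb3  N=0 Z=0
-- IRQ taken; context saved, return-PC = 4 --

K = 3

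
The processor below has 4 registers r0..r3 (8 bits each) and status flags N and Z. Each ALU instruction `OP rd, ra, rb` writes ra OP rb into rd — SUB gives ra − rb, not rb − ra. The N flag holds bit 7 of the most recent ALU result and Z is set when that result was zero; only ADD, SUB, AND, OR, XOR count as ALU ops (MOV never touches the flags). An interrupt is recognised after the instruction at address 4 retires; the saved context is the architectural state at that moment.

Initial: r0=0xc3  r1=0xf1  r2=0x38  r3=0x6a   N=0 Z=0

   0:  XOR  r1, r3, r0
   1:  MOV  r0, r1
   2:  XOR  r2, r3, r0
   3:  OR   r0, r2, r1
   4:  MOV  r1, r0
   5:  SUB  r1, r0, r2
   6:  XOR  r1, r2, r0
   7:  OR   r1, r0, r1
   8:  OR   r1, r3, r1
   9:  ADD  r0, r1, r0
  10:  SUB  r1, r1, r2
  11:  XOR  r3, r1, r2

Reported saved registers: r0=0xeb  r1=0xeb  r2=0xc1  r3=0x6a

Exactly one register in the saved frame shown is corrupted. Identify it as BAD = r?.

after  0: r0=0xc3 r1=0xa9 r2=0x38 r3=0x6a  N=1 Z=0
after  1: r0=0xa9 r1=0xa9 r2=0x38 r3=0x6a  N=1 Z=0
after  2: r0=0xa9 r1=0xa9 r2=0xc3 r3=0x6a  N=1 Z=0
after  3: r0=0xeb r1=0xa9 r2=0xc3 r3=0x6a  N=1 Z=0
after  4: r0=0xeb r1=0xeb r2=0xc3 r3=0x6a  N=1 Z=0
-- IRQ taken; context saved, return-PC = 5 --
mismatch: r2: reported 0xc1 vs actual 0xc3

BAD = r2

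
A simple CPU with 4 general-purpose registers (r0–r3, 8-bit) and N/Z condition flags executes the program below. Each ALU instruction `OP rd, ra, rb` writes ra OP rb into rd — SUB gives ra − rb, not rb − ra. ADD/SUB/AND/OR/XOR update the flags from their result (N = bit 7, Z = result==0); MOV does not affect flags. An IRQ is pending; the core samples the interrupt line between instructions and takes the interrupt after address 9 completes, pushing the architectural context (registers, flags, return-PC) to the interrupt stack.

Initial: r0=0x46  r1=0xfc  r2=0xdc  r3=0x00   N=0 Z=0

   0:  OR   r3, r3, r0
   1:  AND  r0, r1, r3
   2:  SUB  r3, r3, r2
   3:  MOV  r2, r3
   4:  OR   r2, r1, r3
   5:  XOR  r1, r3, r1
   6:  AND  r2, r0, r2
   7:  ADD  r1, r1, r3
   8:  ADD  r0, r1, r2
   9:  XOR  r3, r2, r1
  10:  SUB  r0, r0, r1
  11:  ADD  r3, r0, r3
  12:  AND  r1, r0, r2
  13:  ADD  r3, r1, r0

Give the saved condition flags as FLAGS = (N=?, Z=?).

after  0: r0=0x46 r1=0xfc r2=0xdc r3=0x46  N=0 Z=0
after  1: r0=0x44 r1=0xfc r2=0xdc r3=0x46  N=0 Z=0
after  2: r0=0x44 r1=0xfc r2=0xdc r3=0x6a  N=0 Z=0
after  3: r0=0x44 r1=0xfc r2=0x6a r3=0x6a  N=0 Z=0
after  4: r0=0x44 r1=0xfc r2=0xfe r3=0x6a  N=1 Z=0
after  5: r0=0x44 r1=0x96 r2=0xfe r3=0x6a  N=1 Z=0
after  6: r0=0x44 r1=0x96 r2=0x44 r3=0x6a  N=0 Z=0
after  7: r0=0x44 r1=0x00 r2=0x44 r3=0x6a  N=0 Z=1
after  8: r0=0x44 r1=0x00 r2=0x44 r3=0x6a  N=0 Z=0
after  9: r0=0x44 r1=0x00 r2=0x44 r3=0x44  N=0 Z=0
-- IRQ taken; context saved, return-PC = 10 --

FLAGS = (N=0, Z=0)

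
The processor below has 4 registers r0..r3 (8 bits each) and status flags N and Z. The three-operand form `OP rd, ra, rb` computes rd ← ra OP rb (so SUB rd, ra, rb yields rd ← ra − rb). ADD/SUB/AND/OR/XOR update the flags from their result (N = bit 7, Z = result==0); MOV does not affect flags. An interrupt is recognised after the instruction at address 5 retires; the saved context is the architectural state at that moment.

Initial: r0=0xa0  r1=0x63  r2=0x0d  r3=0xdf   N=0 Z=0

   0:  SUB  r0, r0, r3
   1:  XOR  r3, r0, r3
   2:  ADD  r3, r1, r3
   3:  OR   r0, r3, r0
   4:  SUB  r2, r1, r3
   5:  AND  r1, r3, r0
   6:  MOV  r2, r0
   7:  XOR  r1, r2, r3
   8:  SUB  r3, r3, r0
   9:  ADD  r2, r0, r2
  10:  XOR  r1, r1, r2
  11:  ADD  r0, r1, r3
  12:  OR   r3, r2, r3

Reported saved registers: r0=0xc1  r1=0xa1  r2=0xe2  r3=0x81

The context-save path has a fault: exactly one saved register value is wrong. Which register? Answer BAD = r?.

after  0: r0=0xc1 r1=0x63 r2=0x0d r3=0xdf  N=1 Z=0
after  1: r0=0xc1 r1=0x63 r2=0x0d r3=0x1e  N=0 Z=0
after  2: r0=0xc1 r1=0x63 r2=0x0d r3=0x81  N=1 Z=0
after  3: r0=0xc1 r1=0x63 r2=0x0d r3=0x81  N=1 Z=0
after  4: r0=0xc1 r1=0x63 r2=0xe2 r3=0x81  N=1 Z=0
after  5: r0=0xc1 r1=0x81 r2=0xe2 r3=0x81  N=1 Z=0
-- IRQ taken; context saved, return-PC = 6 --
mismatch: r1: reported 0xa1 vs actual 0x81

BAD = r1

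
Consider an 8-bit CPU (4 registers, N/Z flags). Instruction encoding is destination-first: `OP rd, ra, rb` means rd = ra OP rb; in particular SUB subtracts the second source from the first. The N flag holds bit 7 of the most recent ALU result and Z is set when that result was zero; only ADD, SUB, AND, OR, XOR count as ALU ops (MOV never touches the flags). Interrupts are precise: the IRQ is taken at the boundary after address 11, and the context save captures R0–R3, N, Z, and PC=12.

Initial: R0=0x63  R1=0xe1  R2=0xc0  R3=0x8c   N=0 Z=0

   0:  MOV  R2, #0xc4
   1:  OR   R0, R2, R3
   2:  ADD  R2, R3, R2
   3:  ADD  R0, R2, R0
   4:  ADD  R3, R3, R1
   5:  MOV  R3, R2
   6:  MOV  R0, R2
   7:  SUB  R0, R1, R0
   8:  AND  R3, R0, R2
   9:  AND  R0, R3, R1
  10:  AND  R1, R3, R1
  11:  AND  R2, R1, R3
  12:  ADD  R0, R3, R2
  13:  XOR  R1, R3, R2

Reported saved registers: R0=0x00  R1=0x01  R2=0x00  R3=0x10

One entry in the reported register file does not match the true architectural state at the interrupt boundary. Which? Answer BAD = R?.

BAD = R1

after  0: R0=0x63 R1=0xe1 R2=0xc4 R3=0x8c  N=0 Z=0
after  1: R0=0xcc R1=0xe1 R2=0xc4 R3=0x8c  N=1 Z=0
after  2: R0=0xcc R1=0xe1 R2=0x50 R3=0x8c  N=0 Z=0
after  3: R0=0x1c R1=0xe1 R2=0x50 R3=0x8c  N=0 Z=0
after  4: R0=0x1c R1=0xe1 R2=0x50 R3=0x6d  N=0 Z=0
after  5: R0=0x1c R1=0xe1 R2=0x50 R3=0x50  N=0 Z=0
after  6: R0=0x50 R1=0xe1 R2=0x50 R3=0x50  N=0 Z=0
after  7: R0=0x91 R1=0xe1 R2=0x50 R3=0x50  N=1 Z=0
after  8: R0=0x91 R1=0xe1 R2=0x50 R3=0x10  N=0 Z=0
after  9: R0=0x00 R1=0xe1 R2=0x50 R3=0x10  N=0 Z=1
after 10: R0=0x00 R1=0x00 R2=0x50 R3=0x10  N=0 Z=1
after 11: R0=0x00 R1=0x00 R2=0x00 R3=0x10  N=0 Z=1
-- IRQ taken; context saved, return-PC = 12 --
mismatch: R1: reported 0x01 vs actual 0x00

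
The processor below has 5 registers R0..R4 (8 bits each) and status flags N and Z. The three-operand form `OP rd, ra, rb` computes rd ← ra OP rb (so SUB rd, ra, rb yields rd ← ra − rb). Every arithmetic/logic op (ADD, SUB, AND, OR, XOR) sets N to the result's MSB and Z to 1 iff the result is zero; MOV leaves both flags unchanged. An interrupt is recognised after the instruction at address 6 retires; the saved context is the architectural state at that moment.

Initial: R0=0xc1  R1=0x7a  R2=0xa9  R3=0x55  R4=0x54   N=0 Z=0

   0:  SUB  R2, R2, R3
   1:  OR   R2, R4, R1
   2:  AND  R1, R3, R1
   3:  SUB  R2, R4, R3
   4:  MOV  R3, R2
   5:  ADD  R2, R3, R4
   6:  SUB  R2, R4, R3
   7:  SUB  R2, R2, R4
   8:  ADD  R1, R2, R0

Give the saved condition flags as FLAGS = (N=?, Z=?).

after  0: R0=0xc1 R1=0x7a R2=0x54 R3=0x55 R4=0x54  N=0 Z=0
after  1: R0=0xc1 R1=0x7a R2=0x7e R3=0x55 R4=0x54  N=0 Z=0
after  2: R0=0xc1 R1=0x50 R2=0x7e R3=0x55 R4=0x54  N=0 Z=0
after  3: R0=0xc1 R1=0x50 R2=0xff R3=0x55 R4=0x54  N=1 Z=0
after  4: R0=0xc1 R1=0x50 R2=0xff R3=0xff R4=0x54  N=1 Z=0
after  5: R0=0xc1 R1=0x50 R2=0x53 R3=0xff R4=0x54  N=0 Z=0
after  6: R0=0xc1 R1=0x50 R2=0x55 R3=0xff R4=0x54  N=0 Z=0
-- IRQ taken; context saved, return-PC = 7 --

FLAGS = (N=0, Z=0)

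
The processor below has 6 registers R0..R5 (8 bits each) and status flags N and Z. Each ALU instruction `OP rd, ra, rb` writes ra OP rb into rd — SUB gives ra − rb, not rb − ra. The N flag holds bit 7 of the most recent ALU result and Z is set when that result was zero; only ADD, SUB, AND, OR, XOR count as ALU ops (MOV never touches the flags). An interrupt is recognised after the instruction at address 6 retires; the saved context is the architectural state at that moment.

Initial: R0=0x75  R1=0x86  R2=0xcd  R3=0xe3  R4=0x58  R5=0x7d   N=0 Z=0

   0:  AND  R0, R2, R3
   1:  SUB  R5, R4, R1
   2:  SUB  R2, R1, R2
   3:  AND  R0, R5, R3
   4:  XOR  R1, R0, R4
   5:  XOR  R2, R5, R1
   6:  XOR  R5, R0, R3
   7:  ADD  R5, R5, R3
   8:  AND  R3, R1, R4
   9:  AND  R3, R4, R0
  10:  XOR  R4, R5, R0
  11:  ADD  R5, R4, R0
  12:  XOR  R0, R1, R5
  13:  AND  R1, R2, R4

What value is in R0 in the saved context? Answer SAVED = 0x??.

after  0: R0=0xc1 R1=0x86 R2=0xcd R3=0xe3 R4=0x58 R5=0x7d  N=1 Z=0
after  1: R0=0xc1 R1=0x86 R2=0xcd R3=0xe3 R4=0x58 R5=0xd2  N=1 Z=0
after  2: R0=0xc1 R1=0x86 R2=0xb9 R3=0xe3 R4=0x58 R5=0xd2  N=1 Z=0
after  3: R0=0xc2 R1=0x86 R2=0xb9 R3=0xe3 R4=0x58 R5=0xd2  N=1 Z=0
after  4: R0=0xc2 R1=0x9a R2=0xb9 R3=0xe3 R4=0x58 R5=0xd2  N=1 Z=0
after  5: R0=0xc2 R1=0x9a R2=0x48 R3=0xe3 R4=0x58 R5=0xd2  N=0 Z=0
after  6: R0=0xc2 R1=0x9a R2=0x48 R3=0xe3 R4=0x58 R5=0x21  N=0 Z=0
-- IRQ taken; context saved, return-PC = 7 --

SAVED = 0xc2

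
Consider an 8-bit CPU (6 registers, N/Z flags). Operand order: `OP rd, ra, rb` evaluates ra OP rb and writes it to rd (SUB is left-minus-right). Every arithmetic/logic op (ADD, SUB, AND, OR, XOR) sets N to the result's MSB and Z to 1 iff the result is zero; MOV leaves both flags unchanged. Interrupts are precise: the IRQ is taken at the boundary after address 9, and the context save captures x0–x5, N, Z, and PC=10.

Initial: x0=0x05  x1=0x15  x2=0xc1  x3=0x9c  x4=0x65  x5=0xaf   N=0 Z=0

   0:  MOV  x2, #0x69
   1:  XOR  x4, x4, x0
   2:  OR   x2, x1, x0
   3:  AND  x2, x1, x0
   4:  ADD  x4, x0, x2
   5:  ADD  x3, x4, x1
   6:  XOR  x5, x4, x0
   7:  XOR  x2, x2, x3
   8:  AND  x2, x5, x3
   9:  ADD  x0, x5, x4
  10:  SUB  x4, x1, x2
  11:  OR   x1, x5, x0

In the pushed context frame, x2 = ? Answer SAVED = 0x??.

SAVED = 0x0f

after  0: x0=0x05 x1=0x15 x2=0x69 x3=0x9c x4=0x65 x5=0xaf  N=0 Z=0
after  1: x0=0x05 x1=0x15 x2=0x69 x3=0x9c x4=0x60 x5=0xaf  N=0 Z=0
after  2: x0=0x05 x1=0x15 x2=0x15 x3=0x9c x4=0x60 x5=0xaf  N=0 Z=0
after  3: x0=0x05 x1=0x15 x2=0x05 x3=0x9c x4=0x60 x5=0xaf  N=0 Z=0
after  4: x0=0x05 x1=0x15 x2=0x05 x3=0x9c x4=0x0a x5=0xaf  N=0 Z=0
after  5: x0=0x05 x1=0x15 x2=0x05 x3=0x1f x4=0x0a x5=0xaf  N=0 Z=0
after  6: x0=0x05 x1=0x15 x2=0x05 x3=0x1f x4=0x0a x5=0x0f  N=0 Z=0
after  7: x0=0x05 x1=0x15 x2=0x1a x3=0x1f x4=0x0a x5=0x0f  N=0 Z=0
after  8: x0=0x05 x1=0x15 x2=0x0f x3=0x1f x4=0x0a x5=0x0f  N=0 Z=0
after  9: x0=0x19 x1=0x15 x2=0x0f x3=0x1f x4=0x0a x5=0x0f  N=0 Z=0
-- IRQ taken; context saved, return-PC = 10 --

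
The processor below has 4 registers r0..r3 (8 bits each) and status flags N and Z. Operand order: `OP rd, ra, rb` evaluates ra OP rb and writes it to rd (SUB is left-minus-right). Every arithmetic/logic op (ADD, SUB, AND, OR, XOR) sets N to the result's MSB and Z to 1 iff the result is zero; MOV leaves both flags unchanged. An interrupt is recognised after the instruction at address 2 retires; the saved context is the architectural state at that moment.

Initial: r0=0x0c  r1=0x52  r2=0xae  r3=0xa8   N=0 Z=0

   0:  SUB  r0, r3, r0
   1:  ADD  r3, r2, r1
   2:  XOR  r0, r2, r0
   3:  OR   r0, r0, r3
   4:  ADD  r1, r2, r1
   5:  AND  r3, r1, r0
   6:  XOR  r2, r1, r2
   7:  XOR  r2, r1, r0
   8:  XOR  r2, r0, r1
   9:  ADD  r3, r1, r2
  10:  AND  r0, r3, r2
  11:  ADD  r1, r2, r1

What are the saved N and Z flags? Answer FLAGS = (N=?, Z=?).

FLAGS = (N=0, Z=0)

after  0: r0=0x9c r1=0x52 r2=0xae r3=0xa8  N=1 Z=0
after  1: r0=0x9c r1=0x52 r2=0xae r3=0x00  N=0 Z=1
after  2: r0=0x32 r1=0x52 r2=0xae r3=0x00  N=0 Z=0
-- IRQ taken; context saved, return-PC = 3 --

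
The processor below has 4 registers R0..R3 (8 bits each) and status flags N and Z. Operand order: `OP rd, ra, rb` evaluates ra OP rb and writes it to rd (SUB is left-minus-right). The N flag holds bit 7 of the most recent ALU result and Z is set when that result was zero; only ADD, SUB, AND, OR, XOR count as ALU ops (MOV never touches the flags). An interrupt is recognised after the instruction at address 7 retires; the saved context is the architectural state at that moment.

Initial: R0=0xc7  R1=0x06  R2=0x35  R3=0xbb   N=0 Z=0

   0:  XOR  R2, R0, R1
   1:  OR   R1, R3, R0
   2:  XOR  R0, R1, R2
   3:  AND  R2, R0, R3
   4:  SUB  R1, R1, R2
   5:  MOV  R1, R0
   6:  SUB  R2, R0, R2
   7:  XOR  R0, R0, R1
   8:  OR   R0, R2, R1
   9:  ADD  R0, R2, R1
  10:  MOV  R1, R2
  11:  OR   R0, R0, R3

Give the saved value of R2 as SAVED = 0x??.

SAVED = 0x04

after  0: R0=0xc7 R1=0x06 R2=0xc1 R3=0xbb  N=1 Z=0
after  1: R0=0xc7 R1=0xff R2=0xc1 R3=0xbb  N=1 Z=0
after  2: R0=0x3e R1=0xff R2=0xc1 R3=0xbb  N=0 Z=0
after  3: R0=0x3e R1=0xff R2=0x3a R3=0xbb  N=0 Z=0
after  4: R0=0x3e R1=0xc5 R2=0x3a R3=0xbb  N=1 Z=0
after  5: R0=0x3e R1=0x3e R2=0x3a R3=0xbb  N=1 Z=0
after  6: R0=0x3e R1=0x3e R2=0x04 R3=0xbb  N=0 Z=0
after  7: R0=0x00 R1=0x3e R2=0x04 R3=0xbb  N=0 Z=1
-- IRQ taken; context saved, return-PC = 8 --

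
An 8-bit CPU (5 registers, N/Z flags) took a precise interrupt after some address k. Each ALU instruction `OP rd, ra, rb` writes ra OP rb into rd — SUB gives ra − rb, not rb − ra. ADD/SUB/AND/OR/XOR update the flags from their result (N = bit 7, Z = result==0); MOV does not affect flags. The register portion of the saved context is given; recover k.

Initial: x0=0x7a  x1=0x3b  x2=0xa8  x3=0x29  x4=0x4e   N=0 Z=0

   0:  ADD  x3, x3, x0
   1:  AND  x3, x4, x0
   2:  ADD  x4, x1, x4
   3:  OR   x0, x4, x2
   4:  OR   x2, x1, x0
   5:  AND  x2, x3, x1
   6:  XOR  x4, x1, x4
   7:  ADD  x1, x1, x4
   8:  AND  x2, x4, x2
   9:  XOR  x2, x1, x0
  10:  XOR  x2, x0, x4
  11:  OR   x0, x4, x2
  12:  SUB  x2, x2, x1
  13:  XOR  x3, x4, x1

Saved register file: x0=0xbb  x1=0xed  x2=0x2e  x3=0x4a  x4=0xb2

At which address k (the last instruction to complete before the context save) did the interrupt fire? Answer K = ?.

K = 12

after  0: x0=0x7a x1=0x3b x2=0xa8 x3=0xa3 x4=0x4e  N=1 Z=0
after  1: x0=0x7a x1=0x3b x2=0xa8 x3=0x4a x4=0x4e  N=0 Z=0
after  2: x0=0x7a x1=0x3b x2=0xa8 x3=0x4a x4=0x89  N=1 Z=0
after  3: x0=0xa9 x1=0x3b x2=0xa8 x3=0x4a x4=0x89  N=1 Z=0
after  4: x0=0xa9 x1=0x3b x2=0xbb x3=0x4a x4=0x89  N=1 Z=0
after  5: x0=0xa9 x1=0x3b x2=0x0a x3=0x4a x4=0x89  N=0 Z=0
after  6: x0=0xa9 x1=0x3b x2=0x0a x3=0x4a x4=0xb2  N=1 Z=0
after  7: x0=0xa9 x1=0xed x2=0x0a x3=0x4a x4=0xb2  N=1 Z=0
after  8: x0=0xa9 x1=0xed x2=0x02 x3=0x4a x4=0xb2  N=0 Z=0
after  9: x0=0xa9 x1=0xed x2=0x44 x3=0x4a x4=0xb2  N=0 Z=0
after 10: x0=0xa9 x1=0xed x2=0x1b x3=0x4a x4=0xb2  N=0 Z=0
after 11: x0=0xbb x1=0xed x2=0x1b x3=0x4a x4=0xb2  N=1 Z=0
after 12: x0=0xbb x1=0xed x2=0x2e x3=0x4a x4=0xb2  N=0 Z=0
-- IRQ taken; context saved, return-PC = 13 --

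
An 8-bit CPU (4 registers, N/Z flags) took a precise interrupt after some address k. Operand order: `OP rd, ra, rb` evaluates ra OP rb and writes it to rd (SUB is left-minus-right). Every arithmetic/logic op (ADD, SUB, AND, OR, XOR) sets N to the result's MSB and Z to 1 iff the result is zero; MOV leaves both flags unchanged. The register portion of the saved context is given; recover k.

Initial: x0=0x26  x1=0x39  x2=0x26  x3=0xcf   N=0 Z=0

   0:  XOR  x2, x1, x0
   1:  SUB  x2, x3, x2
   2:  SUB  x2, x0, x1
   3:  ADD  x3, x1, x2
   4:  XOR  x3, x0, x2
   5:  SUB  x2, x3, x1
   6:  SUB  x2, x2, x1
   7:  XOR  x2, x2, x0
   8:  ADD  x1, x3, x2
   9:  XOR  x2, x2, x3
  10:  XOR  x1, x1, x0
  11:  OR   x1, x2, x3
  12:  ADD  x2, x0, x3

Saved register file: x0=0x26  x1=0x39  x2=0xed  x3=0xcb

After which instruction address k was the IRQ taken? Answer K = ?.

K = 4

after  0: x0=0x26 x1=0x39 x2=0x1f x3=0xcf  N=0 Z=0
after  1: x0=0x26 x1=0x39 x2=0xb0 x3=0xcf  N=1 Z=0
after  2: x0=0x26 x1=0x39 x2=0xed x3=0xcf  N=1 Z=0
after  3: x0=0x26 x1=0x39 x2=0xed x3=0x26  N=0 Z=0
after  4: x0=0x26 x1=0x39 x2=0xed x3=0xcb  N=1 Z=0
-- IRQ taken; context saved, return-PC = 5 --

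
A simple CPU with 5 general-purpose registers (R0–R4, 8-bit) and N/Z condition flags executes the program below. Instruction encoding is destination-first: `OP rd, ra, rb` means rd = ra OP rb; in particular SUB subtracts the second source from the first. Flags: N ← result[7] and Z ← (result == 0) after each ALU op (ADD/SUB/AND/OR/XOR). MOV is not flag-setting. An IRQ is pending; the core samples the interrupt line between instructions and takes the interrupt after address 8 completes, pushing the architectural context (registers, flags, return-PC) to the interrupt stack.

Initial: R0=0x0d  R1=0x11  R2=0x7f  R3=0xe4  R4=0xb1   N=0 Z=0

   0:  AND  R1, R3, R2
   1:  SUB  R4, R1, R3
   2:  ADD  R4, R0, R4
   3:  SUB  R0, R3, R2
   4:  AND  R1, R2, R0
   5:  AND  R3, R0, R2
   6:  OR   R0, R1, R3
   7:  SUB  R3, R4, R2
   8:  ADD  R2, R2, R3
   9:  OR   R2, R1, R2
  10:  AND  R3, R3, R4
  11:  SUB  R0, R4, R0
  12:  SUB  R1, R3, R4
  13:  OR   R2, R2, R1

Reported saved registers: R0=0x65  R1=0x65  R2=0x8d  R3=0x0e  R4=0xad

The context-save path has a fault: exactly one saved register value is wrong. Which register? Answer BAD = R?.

BAD = R4

after  0: R0=0x0d R1=0x64 R2=0x7f R3=0xe4 R4=0xb1  N=0 Z=0
after  1: R0=0x0d R1=0x64 R2=0x7f R3=0xe4 R4=0x80  N=1 Z=0
after  2: R0=0x0d R1=0x64 R2=0x7f R3=0xe4 R4=0x8d  N=1 Z=0
after  3: R0=0x65 R1=0x64 R2=0x7f R3=0xe4 R4=0x8d  N=0 Z=0
after  4: R0=0x65 R1=0x65 R2=0x7f R3=0xe4 R4=0x8d  N=0 Z=0
after  5: R0=0x65 R1=0x65 R2=0x7f R3=0x65 R4=0x8d  N=0 Z=0
after  6: R0=0x65 R1=0x65 R2=0x7f R3=0x65 R4=0x8d  N=0 Z=0
after  7: R0=0x65 R1=0x65 R2=0x7f R3=0x0e R4=0x8d  N=0 Z=0
after  8: R0=0x65 R1=0x65 R2=0x8d R3=0x0e R4=0x8d  N=1 Z=0
-- IRQ taken; context saved, return-PC = 9 --
mismatch: R4: reported 0xad vs actual 0x8d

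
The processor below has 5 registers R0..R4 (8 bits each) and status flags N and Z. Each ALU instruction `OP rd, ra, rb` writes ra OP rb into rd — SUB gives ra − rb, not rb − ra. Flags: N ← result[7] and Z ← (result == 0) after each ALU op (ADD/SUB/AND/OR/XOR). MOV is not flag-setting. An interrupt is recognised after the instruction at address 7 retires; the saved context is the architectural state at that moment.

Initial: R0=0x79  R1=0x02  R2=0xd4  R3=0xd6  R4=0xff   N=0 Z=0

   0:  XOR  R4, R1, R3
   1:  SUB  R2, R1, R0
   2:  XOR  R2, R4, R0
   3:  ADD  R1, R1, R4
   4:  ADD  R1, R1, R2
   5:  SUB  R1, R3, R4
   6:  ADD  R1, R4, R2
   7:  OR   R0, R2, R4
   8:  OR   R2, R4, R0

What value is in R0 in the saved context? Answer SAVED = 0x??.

after  0: R0=0x79 R1=0x02 R2=0xd4 R3=0xd6 R4=0xd4  N=1 Z=0
after  1: R0=0x79 R1=0x02 R2=0x89 R3=0xd6 R4=0xd4  N=1 Z=0
after  2: R0=0x79 R1=0x02 R2=0xad R3=0xd6 R4=0xd4  N=1 Z=0
after  3: R0=0x79 R1=0xd6 R2=0xad R3=0xd6 R4=0xd4  N=1 Z=0
after  4: R0=0x79 R1=0x83 R2=0xad R3=0xd6 R4=0xd4  N=1 Z=0
after  5: R0=0x79 R1=0x02 R2=0xad R3=0xd6 R4=0xd4  N=0 Z=0
after  6: R0=0x79 R1=0x81 R2=0xad R3=0xd6 R4=0xd4  N=1 Z=0
after  7: R0=0xfd R1=0x81 R2=0xad R3=0xd6 R4=0xd4  N=1 Z=0
-- IRQ taken; context saved, return-PC = 8 --

SAVED = 0xfd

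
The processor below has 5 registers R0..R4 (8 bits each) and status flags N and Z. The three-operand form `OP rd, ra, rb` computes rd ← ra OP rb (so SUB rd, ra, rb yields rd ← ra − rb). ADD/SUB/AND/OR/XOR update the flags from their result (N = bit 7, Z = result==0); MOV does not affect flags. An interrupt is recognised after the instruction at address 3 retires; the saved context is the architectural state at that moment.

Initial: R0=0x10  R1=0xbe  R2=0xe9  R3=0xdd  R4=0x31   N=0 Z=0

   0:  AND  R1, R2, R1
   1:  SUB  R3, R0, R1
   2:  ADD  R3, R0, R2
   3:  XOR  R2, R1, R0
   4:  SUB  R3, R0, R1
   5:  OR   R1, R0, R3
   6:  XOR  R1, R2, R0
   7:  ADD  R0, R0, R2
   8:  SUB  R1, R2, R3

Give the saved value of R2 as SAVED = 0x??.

after  0: R0=0x10 R1=0xa8 R2=0xe9 R3=0xdd R4=0x31  N=1 Z=0
after  1: R0=0x10 R1=0xa8 R2=0xe9 R3=0x68 R4=0x31  N=0 Z=0
after  2: R0=0x10 R1=0xa8 R2=0xe9 R3=0xf9 R4=0x31  N=1 Z=0
after  3: R0=0x10 R1=0xa8 R2=0xb8 R3=0xf9 R4=0x31  N=1 Z=0
-- IRQ taken; context saved, return-PC = 4 --

SAVED = 0xb8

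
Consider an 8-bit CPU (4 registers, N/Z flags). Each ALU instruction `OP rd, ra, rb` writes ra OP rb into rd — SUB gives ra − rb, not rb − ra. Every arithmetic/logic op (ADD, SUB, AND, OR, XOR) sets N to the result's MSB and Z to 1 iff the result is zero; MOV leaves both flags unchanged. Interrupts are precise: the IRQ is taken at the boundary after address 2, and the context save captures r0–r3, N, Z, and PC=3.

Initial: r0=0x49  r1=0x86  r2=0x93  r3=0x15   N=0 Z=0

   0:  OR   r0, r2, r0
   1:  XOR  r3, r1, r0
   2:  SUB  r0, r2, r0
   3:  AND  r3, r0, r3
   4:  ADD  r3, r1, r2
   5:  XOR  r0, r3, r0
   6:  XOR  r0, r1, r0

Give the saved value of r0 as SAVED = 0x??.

SAVED = 0xb8

after  0: r0=0xdb r1=0x86 r2=0x93 r3=0x15  N=1 Z=0
after  1: r0=0xdb r1=0x86 r2=0x93 r3=0x5d  N=0 Z=0
after  2: r0=0xb8 r1=0x86 r2=0x93 r3=0x5d  N=1 Z=0
-- IRQ taken; context saved, return-PC = 3 --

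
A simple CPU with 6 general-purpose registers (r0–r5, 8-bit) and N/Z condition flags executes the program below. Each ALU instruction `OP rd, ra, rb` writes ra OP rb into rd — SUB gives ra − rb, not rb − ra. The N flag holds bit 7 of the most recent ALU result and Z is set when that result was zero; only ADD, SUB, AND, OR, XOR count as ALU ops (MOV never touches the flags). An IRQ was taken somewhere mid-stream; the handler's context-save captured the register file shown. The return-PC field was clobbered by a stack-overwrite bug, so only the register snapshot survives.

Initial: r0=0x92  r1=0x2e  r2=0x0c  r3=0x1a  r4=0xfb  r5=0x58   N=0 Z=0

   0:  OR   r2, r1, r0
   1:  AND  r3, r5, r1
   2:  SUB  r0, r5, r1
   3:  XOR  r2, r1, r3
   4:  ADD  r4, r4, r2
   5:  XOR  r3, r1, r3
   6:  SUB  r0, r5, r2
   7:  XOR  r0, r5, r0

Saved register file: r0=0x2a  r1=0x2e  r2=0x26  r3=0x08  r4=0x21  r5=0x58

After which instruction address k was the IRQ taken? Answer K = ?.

after  0: r0=0x92 r1=0x2e r2=0xbe r3=0x1a r4=0xfb r5=0x58  N=1 Z=0
after  1: r0=0x92 r1=0x2e r2=0xbe r3=0x08 r4=0xfb r5=0x58  N=0 Z=0
after  2: r0=0x2a r1=0x2e r2=0xbe r3=0x08 r4=0xfb r5=0x58  N=0 Z=0
after  3: r0=0x2a r1=0x2e r2=0x26 r3=0x08 r4=0xfb r5=0x58  N=0 Z=0
after  4: r0=0x2a r1=0x2e r2=0x26 r3=0x08 r4=0x21 r5=0x58  N=0 Z=0
-- IRQ taken; context saved, return-PC = 5 --

K = 4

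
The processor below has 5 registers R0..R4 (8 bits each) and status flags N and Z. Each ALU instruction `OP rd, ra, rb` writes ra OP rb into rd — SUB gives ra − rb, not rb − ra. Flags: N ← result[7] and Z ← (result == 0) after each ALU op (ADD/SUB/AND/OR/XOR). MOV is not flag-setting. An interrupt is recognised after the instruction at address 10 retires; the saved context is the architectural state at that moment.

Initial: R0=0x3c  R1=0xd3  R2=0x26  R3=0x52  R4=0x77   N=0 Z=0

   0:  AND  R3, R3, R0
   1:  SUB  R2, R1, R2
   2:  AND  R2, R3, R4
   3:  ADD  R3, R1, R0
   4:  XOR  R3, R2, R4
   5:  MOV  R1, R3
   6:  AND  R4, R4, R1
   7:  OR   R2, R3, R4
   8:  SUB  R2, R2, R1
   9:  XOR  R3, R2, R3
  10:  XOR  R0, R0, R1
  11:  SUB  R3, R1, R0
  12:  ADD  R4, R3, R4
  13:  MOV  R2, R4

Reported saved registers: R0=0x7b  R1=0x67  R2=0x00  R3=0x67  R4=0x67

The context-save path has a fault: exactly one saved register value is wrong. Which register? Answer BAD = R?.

after  0: R0=0x3c R1=0xd3 R2=0x26 R3=0x10 R4=0x77  N=0 Z=0
after  1: R0=0x3c R1=0xd3 R2=0xad R3=0x10 R4=0x77  N=1 Z=0
after  2: R0=0x3c R1=0xd3 R2=0x10 R3=0x10 R4=0x77  N=0 Z=0
after  3: R0=0x3c R1=0xd3 R2=0x10 R3=0x0f R4=0x77  N=0 Z=0
after  4: R0=0x3c R1=0xd3 R2=0x10 R3=0x67 R4=0x77  N=0 Z=0
after  5: R0=0x3c R1=0x67 R2=0x10 R3=0x67 R4=0x77  N=0 Z=0
after  6: R0=0x3c R1=0x67 R2=0x10 R3=0x67 R4=0x67  N=0 Z=0
after  7: R0=0x3c R1=0x67 R2=0x67 R3=0x67 R4=0x67  N=0 Z=0
after  8: R0=0x3c R1=0x67 R2=0x00 R3=0x67 R4=0x67  N=0 Z=1
after  9: R0=0x3c R1=0x67 R2=0x00 R3=0x67 R4=0x67  N=0 Z=0
after 10: R0=0x5b R1=0x67 R2=0x00 R3=0x67 R4=0x67  N=0 Z=0
-- IRQ taken; context saved, return-PC = 11 --
mismatch: R0: reported 0x7b vs actual 0x5b

BAD = R0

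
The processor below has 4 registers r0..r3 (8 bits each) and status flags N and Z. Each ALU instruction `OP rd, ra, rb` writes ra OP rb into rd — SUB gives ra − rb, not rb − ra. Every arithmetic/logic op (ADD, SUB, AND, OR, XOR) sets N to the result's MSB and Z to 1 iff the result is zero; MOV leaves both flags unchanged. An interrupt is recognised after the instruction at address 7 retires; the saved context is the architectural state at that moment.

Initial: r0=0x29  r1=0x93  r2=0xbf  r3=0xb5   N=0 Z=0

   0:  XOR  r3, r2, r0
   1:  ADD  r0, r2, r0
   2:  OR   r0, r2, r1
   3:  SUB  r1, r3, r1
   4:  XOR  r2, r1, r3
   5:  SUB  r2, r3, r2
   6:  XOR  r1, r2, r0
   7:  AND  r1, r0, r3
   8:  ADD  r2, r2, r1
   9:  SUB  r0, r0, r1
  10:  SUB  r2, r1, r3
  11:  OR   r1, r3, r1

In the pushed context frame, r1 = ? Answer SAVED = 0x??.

SAVED = 0x96

after  0: r0=0x29 r1=0x93 r2=0xbf r3=0x96  N=1 Z=0
after  1: r0=0xe8 r1=0x93 r2=0xbf r3=0x96  N=1 Z=0
after  2: r0=0xbf r1=0x93 r2=0xbf r3=0x96  N=1 Z=0
after  3: r0=0xbf r1=0x03 r2=0xbf r3=0x96  N=0 Z=0
after  4: r0=0xbf r1=0x03 r2=0x95 r3=0x96  N=1 Z=0
after  5: r0=0xbf r1=0x03 r2=0x01 r3=0x96  N=0 Z=0
after  6: r0=0xbf r1=0xbe r2=0x01 r3=0x96  N=1 Z=0
after  7: r0=0xbf r1=0x96 r2=0x01 r3=0x96  N=1 Z=0
-- IRQ taken; context saved, return-PC = 8 --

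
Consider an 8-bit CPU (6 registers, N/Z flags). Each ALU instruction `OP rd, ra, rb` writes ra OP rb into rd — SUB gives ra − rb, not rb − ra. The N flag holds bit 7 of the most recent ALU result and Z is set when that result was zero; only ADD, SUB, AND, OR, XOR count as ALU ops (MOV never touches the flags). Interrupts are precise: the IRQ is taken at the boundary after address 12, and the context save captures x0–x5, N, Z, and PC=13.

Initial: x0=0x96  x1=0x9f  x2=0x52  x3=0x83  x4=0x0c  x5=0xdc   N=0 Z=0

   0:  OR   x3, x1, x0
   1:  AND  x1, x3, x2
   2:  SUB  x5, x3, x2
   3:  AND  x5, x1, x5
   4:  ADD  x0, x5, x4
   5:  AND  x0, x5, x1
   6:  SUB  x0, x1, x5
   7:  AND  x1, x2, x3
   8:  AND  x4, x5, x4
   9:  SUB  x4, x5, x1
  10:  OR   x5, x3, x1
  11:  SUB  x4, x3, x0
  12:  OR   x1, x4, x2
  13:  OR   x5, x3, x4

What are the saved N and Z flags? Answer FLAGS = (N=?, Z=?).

after  0: x0=0x96 x1=0x9f x2=0x52 x3=0x9f x4=0x0c x5=0xdc  N=1 Z=0
after  1: x0=0x96 x1=0x12 x2=0x52 x3=0x9f x4=0x0c x5=0xdc  N=0 Z=0
after  2: x0=0x96 x1=0x12 x2=0x52 x3=0x9f x4=0x0c x5=0x4d  N=0 Z=0
after  3: x0=0x96 x1=0x12 x2=0x52 x3=0x9f x4=0x0c x5=0x00  N=0 Z=1
after  4: x0=0x0c x1=0x12 x2=0x52 x3=0x9f x4=0x0c x5=0x00  N=0 Z=0
after  5: x0=0x00 x1=0x12 x2=0x52 x3=0x9f x4=0x0c x5=0x00  N=0 Z=1
after  6: x0=0x12 x1=0x12 x2=0x52 x3=0x9f x4=0x0c x5=0x00  N=0 Z=0
after  7: x0=0x12 x1=0x12 x2=0x52 x3=0x9f x4=0x0c x5=0x00  N=0 Z=0
after  8: x0=0x12 x1=0x12 x2=0x52 x3=0x9f x4=0x00 x5=0x00  N=0 Z=1
after  9: x0=0x12 x1=0x12 x2=0x52 x3=0x9f x4=0xee x5=0x00  N=1 Z=0
after 10: x0=0x12 x1=0x12 x2=0x52 x3=0x9f x4=0xee x5=0x9f  N=1 Z=0
after 11: x0=0x12 x1=0x12 x2=0x52 x3=0x9f x4=0x8d x5=0x9f  N=1 Z=0
after 12: x0=0x12 x1=0xdf x2=0x52 x3=0x9f x4=0x8d x5=0x9f  N=1 Z=0
-- IRQ taken; context saved, return-PC = 13 --

FLAGS = (N=1, Z=0)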